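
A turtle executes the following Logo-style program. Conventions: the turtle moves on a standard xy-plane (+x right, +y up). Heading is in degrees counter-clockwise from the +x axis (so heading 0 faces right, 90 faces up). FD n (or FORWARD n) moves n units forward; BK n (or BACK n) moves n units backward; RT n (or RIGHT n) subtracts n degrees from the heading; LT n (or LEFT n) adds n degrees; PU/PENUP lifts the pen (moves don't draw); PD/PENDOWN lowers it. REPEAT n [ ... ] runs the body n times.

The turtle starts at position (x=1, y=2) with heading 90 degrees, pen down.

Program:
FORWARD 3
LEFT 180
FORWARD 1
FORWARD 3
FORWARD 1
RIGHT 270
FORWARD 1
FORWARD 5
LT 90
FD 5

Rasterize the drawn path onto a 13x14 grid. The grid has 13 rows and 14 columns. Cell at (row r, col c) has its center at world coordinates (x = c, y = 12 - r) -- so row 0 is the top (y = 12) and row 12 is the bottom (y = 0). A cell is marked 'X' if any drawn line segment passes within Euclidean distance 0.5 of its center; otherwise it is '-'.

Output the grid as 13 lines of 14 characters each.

Segment 0: (1,2) -> (1,5)
Segment 1: (1,5) -> (1,4)
Segment 2: (1,4) -> (1,1)
Segment 3: (1,1) -> (1,0)
Segment 4: (1,0) -> (2,0)
Segment 5: (2,0) -> (7,0)
Segment 6: (7,0) -> (7,5)

Answer: --------------
--------------
--------------
--------------
--------------
--------------
--------------
-X-----X------
-X-----X------
-X-----X------
-X-----X------
-X-----X------
-XXXXXXX------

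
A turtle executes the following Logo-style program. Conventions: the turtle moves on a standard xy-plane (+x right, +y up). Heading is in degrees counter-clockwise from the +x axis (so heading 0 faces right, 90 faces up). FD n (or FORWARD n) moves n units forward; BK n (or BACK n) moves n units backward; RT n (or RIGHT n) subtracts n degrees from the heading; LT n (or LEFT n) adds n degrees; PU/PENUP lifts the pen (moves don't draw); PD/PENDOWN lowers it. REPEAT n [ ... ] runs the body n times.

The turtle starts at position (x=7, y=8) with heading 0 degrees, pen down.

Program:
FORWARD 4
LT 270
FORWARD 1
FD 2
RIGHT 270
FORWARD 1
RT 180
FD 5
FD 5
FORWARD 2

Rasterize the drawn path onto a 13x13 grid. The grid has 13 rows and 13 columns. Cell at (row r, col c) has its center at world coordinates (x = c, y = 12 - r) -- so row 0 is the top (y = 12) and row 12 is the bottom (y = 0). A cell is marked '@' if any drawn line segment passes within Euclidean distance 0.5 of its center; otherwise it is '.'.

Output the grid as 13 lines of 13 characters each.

Segment 0: (7,8) -> (11,8)
Segment 1: (11,8) -> (11,7)
Segment 2: (11,7) -> (11,5)
Segment 3: (11,5) -> (12,5)
Segment 4: (12,5) -> (7,5)
Segment 5: (7,5) -> (2,5)
Segment 6: (2,5) -> (0,5)

Answer: .............
.............
.............
.............
.......@@@@@.
...........@.
...........@.
@@@@@@@@@@@@@
.............
.............
.............
.............
.............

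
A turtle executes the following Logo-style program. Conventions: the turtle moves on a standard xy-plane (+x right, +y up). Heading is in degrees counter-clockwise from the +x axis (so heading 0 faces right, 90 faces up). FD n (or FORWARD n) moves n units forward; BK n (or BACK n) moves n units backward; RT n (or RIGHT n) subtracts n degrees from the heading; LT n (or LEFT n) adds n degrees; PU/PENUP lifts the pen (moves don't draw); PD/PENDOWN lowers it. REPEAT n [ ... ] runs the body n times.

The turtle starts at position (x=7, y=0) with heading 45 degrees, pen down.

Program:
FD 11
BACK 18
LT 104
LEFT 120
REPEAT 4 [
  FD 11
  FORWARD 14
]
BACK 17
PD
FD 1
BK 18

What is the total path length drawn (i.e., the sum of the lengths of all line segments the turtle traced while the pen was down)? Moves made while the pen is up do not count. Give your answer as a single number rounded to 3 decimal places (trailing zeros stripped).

Executing turtle program step by step:
Start: pos=(7,0), heading=45, pen down
FD 11: (7,0) -> (14.778,7.778) [heading=45, draw]
BK 18: (14.778,7.778) -> (2.05,-4.95) [heading=45, draw]
LT 104: heading 45 -> 149
LT 120: heading 149 -> 269
REPEAT 4 [
  -- iteration 1/4 --
  FD 11: (2.05,-4.95) -> (1.858,-15.948) [heading=269, draw]
  FD 14: (1.858,-15.948) -> (1.614,-29.946) [heading=269, draw]
  -- iteration 2/4 --
  FD 11: (1.614,-29.946) -> (1.422,-40.944) [heading=269, draw]
  FD 14: (1.422,-40.944) -> (1.178,-54.942) [heading=269, draw]
  -- iteration 3/4 --
  FD 11: (1.178,-54.942) -> (0.986,-65.94) [heading=269, draw]
  FD 14: (0.986,-65.94) -> (0.741,-79.938) [heading=269, draw]
  -- iteration 4/4 --
  FD 11: (0.741,-79.938) -> (0.549,-90.937) [heading=269, draw]
  FD 14: (0.549,-90.937) -> (0.305,-104.935) [heading=269, draw]
]
BK 17: (0.305,-104.935) -> (0.602,-87.937) [heading=269, draw]
PD: pen down
FD 1: (0.602,-87.937) -> (0.584,-88.937) [heading=269, draw]
BK 18: (0.584,-88.937) -> (0.898,-70.94) [heading=269, draw]
Final: pos=(0.898,-70.94), heading=269, 13 segment(s) drawn

Segment lengths:
  seg 1: (7,0) -> (14.778,7.778), length = 11
  seg 2: (14.778,7.778) -> (2.05,-4.95), length = 18
  seg 3: (2.05,-4.95) -> (1.858,-15.948), length = 11
  seg 4: (1.858,-15.948) -> (1.614,-29.946), length = 14
  seg 5: (1.614,-29.946) -> (1.422,-40.944), length = 11
  seg 6: (1.422,-40.944) -> (1.178,-54.942), length = 14
  seg 7: (1.178,-54.942) -> (0.986,-65.94), length = 11
  seg 8: (0.986,-65.94) -> (0.741,-79.938), length = 14
  seg 9: (0.741,-79.938) -> (0.549,-90.937), length = 11
  seg 10: (0.549,-90.937) -> (0.305,-104.935), length = 14
  seg 11: (0.305,-104.935) -> (0.602,-87.937), length = 17
  seg 12: (0.602,-87.937) -> (0.584,-88.937), length = 1
  seg 13: (0.584,-88.937) -> (0.898,-70.94), length = 18
Total = 165

Answer: 165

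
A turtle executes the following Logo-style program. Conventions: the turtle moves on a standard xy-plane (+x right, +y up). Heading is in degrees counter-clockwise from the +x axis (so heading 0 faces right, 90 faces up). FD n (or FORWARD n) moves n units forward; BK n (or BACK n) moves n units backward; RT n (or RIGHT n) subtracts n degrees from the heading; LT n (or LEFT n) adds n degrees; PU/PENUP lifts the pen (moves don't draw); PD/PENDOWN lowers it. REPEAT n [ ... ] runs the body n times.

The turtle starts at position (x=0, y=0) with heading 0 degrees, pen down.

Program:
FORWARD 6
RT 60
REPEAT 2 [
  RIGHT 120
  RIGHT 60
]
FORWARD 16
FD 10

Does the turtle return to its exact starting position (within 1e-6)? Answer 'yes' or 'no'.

Executing turtle program step by step:
Start: pos=(0,0), heading=0, pen down
FD 6: (0,0) -> (6,0) [heading=0, draw]
RT 60: heading 0 -> 300
REPEAT 2 [
  -- iteration 1/2 --
  RT 120: heading 300 -> 180
  RT 60: heading 180 -> 120
  -- iteration 2/2 --
  RT 120: heading 120 -> 0
  RT 60: heading 0 -> 300
]
FD 16: (6,0) -> (14,-13.856) [heading=300, draw]
FD 10: (14,-13.856) -> (19,-22.517) [heading=300, draw]
Final: pos=(19,-22.517), heading=300, 3 segment(s) drawn

Start position: (0, 0)
Final position: (19, -22.517)
Distance = 29.462; >= 1e-6 -> NOT closed

Answer: no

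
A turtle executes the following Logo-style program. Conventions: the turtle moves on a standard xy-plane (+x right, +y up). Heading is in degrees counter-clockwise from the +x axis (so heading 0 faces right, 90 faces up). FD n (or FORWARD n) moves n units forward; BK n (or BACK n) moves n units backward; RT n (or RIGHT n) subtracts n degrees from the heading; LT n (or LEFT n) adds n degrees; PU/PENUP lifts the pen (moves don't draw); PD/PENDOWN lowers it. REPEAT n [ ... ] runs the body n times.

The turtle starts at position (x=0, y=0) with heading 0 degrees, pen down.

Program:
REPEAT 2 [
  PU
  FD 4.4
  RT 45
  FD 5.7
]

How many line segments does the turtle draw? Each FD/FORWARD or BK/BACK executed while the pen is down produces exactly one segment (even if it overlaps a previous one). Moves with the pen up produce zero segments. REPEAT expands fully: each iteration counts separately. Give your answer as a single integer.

Answer: 0

Derivation:
Executing turtle program step by step:
Start: pos=(0,0), heading=0, pen down
REPEAT 2 [
  -- iteration 1/2 --
  PU: pen up
  FD 4.4: (0,0) -> (4.4,0) [heading=0, move]
  RT 45: heading 0 -> 315
  FD 5.7: (4.4,0) -> (8.431,-4.031) [heading=315, move]
  -- iteration 2/2 --
  PU: pen up
  FD 4.4: (8.431,-4.031) -> (11.542,-7.142) [heading=315, move]
  RT 45: heading 315 -> 270
  FD 5.7: (11.542,-7.142) -> (11.542,-12.842) [heading=270, move]
]
Final: pos=(11.542,-12.842), heading=270, 0 segment(s) drawn
Segments drawn: 0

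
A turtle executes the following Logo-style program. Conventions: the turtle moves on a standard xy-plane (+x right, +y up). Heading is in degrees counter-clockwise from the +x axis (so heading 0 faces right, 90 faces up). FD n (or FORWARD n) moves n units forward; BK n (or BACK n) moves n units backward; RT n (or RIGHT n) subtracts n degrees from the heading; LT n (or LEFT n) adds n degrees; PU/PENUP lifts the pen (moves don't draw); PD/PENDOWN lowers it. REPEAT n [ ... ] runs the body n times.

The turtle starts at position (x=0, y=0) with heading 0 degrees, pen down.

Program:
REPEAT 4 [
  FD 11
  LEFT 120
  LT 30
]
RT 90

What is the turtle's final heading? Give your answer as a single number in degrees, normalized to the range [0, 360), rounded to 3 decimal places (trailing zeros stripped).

Answer: 150

Derivation:
Executing turtle program step by step:
Start: pos=(0,0), heading=0, pen down
REPEAT 4 [
  -- iteration 1/4 --
  FD 11: (0,0) -> (11,0) [heading=0, draw]
  LT 120: heading 0 -> 120
  LT 30: heading 120 -> 150
  -- iteration 2/4 --
  FD 11: (11,0) -> (1.474,5.5) [heading=150, draw]
  LT 120: heading 150 -> 270
  LT 30: heading 270 -> 300
  -- iteration 3/4 --
  FD 11: (1.474,5.5) -> (6.974,-4.026) [heading=300, draw]
  LT 120: heading 300 -> 60
  LT 30: heading 60 -> 90
  -- iteration 4/4 --
  FD 11: (6.974,-4.026) -> (6.974,6.974) [heading=90, draw]
  LT 120: heading 90 -> 210
  LT 30: heading 210 -> 240
]
RT 90: heading 240 -> 150
Final: pos=(6.974,6.974), heading=150, 4 segment(s) drawn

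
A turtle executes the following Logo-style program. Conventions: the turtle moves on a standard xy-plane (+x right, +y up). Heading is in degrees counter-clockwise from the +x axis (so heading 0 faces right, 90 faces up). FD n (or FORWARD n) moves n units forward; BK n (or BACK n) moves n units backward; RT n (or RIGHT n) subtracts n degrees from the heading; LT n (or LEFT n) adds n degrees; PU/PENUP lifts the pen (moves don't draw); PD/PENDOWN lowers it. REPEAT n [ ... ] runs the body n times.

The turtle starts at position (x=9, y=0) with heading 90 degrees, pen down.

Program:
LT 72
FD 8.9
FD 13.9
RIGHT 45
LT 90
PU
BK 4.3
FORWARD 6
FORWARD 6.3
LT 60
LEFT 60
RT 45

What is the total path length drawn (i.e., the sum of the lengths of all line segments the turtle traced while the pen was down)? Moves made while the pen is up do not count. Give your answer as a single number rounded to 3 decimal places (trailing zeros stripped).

Answer: 22.8

Derivation:
Executing turtle program step by step:
Start: pos=(9,0), heading=90, pen down
LT 72: heading 90 -> 162
FD 8.9: (9,0) -> (0.536,2.75) [heading=162, draw]
FD 13.9: (0.536,2.75) -> (-12.684,7.046) [heading=162, draw]
RT 45: heading 162 -> 117
LT 90: heading 117 -> 207
PU: pen up
BK 4.3: (-12.684,7.046) -> (-8.853,8.998) [heading=207, move]
FD 6: (-8.853,8.998) -> (-14.199,6.274) [heading=207, move]
FD 6.3: (-14.199,6.274) -> (-19.812,3.414) [heading=207, move]
LT 60: heading 207 -> 267
LT 60: heading 267 -> 327
RT 45: heading 327 -> 282
Final: pos=(-19.812,3.414), heading=282, 2 segment(s) drawn

Segment lengths:
  seg 1: (9,0) -> (0.536,2.75), length = 8.9
  seg 2: (0.536,2.75) -> (-12.684,7.046), length = 13.9
Total = 22.8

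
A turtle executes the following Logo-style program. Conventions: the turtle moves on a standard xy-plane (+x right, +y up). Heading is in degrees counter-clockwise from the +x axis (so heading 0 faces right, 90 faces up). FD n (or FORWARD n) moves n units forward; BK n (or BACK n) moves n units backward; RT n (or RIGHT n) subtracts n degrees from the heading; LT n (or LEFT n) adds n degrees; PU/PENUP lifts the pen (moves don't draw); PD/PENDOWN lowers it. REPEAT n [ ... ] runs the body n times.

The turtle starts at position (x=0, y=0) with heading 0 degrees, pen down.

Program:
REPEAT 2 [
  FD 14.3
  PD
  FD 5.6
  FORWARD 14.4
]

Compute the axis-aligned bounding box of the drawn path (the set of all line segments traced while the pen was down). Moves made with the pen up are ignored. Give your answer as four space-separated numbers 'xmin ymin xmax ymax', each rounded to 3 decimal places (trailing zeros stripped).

Executing turtle program step by step:
Start: pos=(0,0), heading=0, pen down
REPEAT 2 [
  -- iteration 1/2 --
  FD 14.3: (0,0) -> (14.3,0) [heading=0, draw]
  PD: pen down
  FD 5.6: (14.3,0) -> (19.9,0) [heading=0, draw]
  FD 14.4: (19.9,0) -> (34.3,0) [heading=0, draw]
  -- iteration 2/2 --
  FD 14.3: (34.3,0) -> (48.6,0) [heading=0, draw]
  PD: pen down
  FD 5.6: (48.6,0) -> (54.2,0) [heading=0, draw]
  FD 14.4: (54.2,0) -> (68.6,0) [heading=0, draw]
]
Final: pos=(68.6,0), heading=0, 6 segment(s) drawn

Segment endpoints: x in {0, 14.3, 19.9, 34.3, 48.6, 54.2, 68.6}, y in {0}
xmin=0, ymin=0, xmax=68.6, ymax=0

Answer: 0 0 68.6 0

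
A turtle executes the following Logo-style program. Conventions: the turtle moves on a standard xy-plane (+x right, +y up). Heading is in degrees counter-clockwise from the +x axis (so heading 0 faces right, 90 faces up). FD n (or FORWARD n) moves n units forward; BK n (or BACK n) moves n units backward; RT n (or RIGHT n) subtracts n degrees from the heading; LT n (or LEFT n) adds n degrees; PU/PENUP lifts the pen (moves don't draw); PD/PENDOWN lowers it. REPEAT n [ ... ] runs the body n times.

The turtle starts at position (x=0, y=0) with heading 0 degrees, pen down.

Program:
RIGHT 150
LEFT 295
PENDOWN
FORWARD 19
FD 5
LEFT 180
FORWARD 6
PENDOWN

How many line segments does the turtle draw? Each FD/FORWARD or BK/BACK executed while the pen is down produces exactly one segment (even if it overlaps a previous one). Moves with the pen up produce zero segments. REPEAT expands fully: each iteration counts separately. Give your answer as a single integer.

Answer: 3

Derivation:
Executing turtle program step by step:
Start: pos=(0,0), heading=0, pen down
RT 150: heading 0 -> 210
LT 295: heading 210 -> 145
PD: pen down
FD 19: (0,0) -> (-15.564,10.898) [heading=145, draw]
FD 5: (-15.564,10.898) -> (-19.66,13.766) [heading=145, draw]
LT 180: heading 145 -> 325
FD 6: (-19.66,13.766) -> (-14.745,10.324) [heading=325, draw]
PD: pen down
Final: pos=(-14.745,10.324), heading=325, 3 segment(s) drawn
Segments drawn: 3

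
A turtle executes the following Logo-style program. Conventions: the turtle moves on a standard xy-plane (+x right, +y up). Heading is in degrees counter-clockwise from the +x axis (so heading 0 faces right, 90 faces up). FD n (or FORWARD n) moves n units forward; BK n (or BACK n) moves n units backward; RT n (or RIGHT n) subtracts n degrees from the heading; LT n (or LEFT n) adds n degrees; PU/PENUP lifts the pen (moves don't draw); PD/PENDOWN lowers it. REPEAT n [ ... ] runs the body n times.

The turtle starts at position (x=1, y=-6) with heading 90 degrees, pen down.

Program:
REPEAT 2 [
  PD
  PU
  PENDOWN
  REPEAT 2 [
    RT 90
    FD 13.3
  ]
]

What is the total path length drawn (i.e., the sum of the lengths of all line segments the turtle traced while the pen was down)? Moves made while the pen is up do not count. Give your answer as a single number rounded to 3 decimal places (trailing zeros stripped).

Executing turtle program step by step:
Start: pos=(1,-6), heading=90, pen down
REPEAT 2 [
  -- iteration 1/2 --
  PD: pen down
  PU: pen up
  PD: pen down
  REPEAT 2 [
    -- iteration 1/2 --
    RT 90: heading 90 -> 0
    FD 13.3: (1,-6) -> (14.3,-6) [heading=0, draw]
    -- iteration 2/2 --
    RT 90: heading 0 -> 270
    FD 13.3: (14.3,-6) -> (14.3,-19.3) [heading=270, draw]
  ]
  -- iteration 2/2 --
  PD: pen down
  PU: pen up
  PD: pen down
  REPEAT 2 [
    -- iteration 1/2 --
    RT 90: heading 270 -> 180
    FD 13.3: (14.3,-19.3) -> (1,-19.3) [heading=180, draw]
    -- iteration 2/2 --
    RT 90: heading 180 -> 90
    FD 13.3: (1,-19.3) -> (1,-6) [heading=90, draw]
  ]
]
Final: pos=(1,-6), heading=90, 4 segment(s) drawn

Segment lengths:
  seg 1: (1,-6) -> (14.3,-6), length = 13.3
  seg 2: (14.3,-6) -> (14.3,-19.3), length = 13.3
  seg 3: (14.3,-19.3) -> (1,-19.3), length = 13.3
  seg 4: (1,-19.3) -> (1,-6), length = 13.3
Total = 53.2

Answer: 53.2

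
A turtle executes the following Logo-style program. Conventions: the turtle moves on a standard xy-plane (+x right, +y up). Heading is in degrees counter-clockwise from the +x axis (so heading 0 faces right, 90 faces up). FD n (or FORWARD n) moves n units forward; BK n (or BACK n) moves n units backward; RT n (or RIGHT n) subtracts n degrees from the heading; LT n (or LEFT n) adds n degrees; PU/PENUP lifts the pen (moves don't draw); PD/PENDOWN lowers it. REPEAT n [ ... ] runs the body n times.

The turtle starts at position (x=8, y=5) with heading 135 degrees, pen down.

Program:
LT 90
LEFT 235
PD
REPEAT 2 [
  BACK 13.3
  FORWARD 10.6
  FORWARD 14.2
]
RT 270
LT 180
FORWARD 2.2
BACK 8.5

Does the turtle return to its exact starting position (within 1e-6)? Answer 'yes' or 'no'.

Executing turtle program step by step:
Start: pos=(8,5), heading=135, pen down
LT 90: heading 135 -> 225
LT 235: heading 225 -> 100
PD: pen down
REPEAT 2 [
  -- iteration 1/2 --
  BK 13.3: (8,5) -> (10.31,-8.098) [heading=100, draw]
  FD 10.6: (10.31,-8.098) -> (8.469,2.341) [heading=100, draw]
  FD 14.2: (8.469,2.341) -> (6.003,16.325) [heading=100, draw]
  -- iteration 2/2 --
  BK 13.3: (6.003,16.325) -> (8.313,3.227) [heading=100, draw]
  FD 10.6: (8.313,3.227) -> (6.472,13.666) [heading=100, draw]
  FD 14.2: (6.472,13.666) -> (4.006,27.651) [heading=100, draw]
]
RT 270: heading 100 -> 190
LT 180: heading 190 -> 10
FD 2.2: (4.006,27.651) -> (6.173,28.033) [heading=10, draw]
BK 8.5: (6.173,28.033) -> (-2.198,26.557) [heading=10, draw]
Final: pos=(-2.198,26.557), heading=10, 8 segment(s) drawn

Start position: (8, 5)
Final position: (-2.198, 26.557)
Distance = 23.847; >= 1e-6 -> NOT closed

Answer: no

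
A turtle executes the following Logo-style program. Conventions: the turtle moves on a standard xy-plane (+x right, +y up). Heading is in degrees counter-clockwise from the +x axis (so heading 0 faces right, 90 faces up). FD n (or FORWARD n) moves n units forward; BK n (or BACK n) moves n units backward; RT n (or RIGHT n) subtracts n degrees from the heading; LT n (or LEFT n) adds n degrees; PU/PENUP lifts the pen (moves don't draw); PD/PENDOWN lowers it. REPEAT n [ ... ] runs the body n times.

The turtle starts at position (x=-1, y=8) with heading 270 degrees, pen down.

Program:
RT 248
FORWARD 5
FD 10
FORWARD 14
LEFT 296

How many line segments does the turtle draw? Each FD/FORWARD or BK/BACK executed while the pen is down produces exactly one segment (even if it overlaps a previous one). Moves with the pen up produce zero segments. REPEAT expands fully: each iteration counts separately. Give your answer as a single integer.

Answer: 3

Derivation:
Executing turtle program step by step:
Start: pos=(-1,8), heading=270, pen down
RT 248: heading 270 -> 22
FD 5: (-1,8) -> (3.636,9.873) [heading=22, draw]
FD 10: (3.636,9.873) -> (12.908,13.619) [heading=22, draw]
FD 14: (12.908,13.619) -> (25.888,18.864) [heading=22, draw]
LT 296: heading 22 -> 318
Final: pos=(25.888,18.864), heading=318, 3 segment(s) drawn
Segments drawn: 3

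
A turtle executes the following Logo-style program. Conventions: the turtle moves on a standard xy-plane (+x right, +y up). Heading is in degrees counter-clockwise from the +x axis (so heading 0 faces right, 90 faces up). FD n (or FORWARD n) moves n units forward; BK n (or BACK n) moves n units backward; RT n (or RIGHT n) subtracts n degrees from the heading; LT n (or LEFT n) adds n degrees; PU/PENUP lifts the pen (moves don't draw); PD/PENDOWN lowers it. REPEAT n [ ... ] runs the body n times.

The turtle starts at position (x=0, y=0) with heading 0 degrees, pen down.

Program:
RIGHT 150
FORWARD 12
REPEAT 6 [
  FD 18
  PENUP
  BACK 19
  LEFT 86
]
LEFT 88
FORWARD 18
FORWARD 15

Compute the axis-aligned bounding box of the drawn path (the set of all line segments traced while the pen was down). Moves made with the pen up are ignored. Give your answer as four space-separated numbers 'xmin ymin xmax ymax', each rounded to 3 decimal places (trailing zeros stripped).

Executing turtle program step by step:
Start: pos=(0,0), heading=0, pen down
RT 150: heading 0 -> 210
FD 12: (0,0) -> (-10.392,-6) [heading=210, draw]
REPEAT 6 [
  -- iteration 1/6 --
  FD 18: (-10.392,-6) -> (-25.981,-15) [heading=210, draw]
  PU: pen up
  BK 19: (-25.981,-15) -> (-9.526,-5.5) [heading=210, move]
  LT 86: heading 210 -> 296
  -- iteration 2/6 --
  FD 18: (-9.526,-5.5) -> (-1.636,-21.678) [heading=296, move]
  PU: pen up
  BK 19: (-1.636,-21.678) -> (-9.965,-4.601) [heading=296, move]
  LT 86: heading 296 -> 22
  -- iteration 3/6 --
  FD 18: (-9.965,-4.601) -> (6.725,2.142) [heading=22, move]
  PU: pen up
  BK 19: (6.725,2.142) -> (-10.892,-4.976) [heading=22, move]
  LT 86: heading 22 -> 108
  -- iteration 4/6 --
  FD 18: (-10.892,-4.976) -> (-16.454,12.143) [heading=108, move]
  PU: pen up
  BK 19: (-16.454,12.143) -> (-10.583,-5.927) [heading=108, move]
  LT 86: heading 108 -> 194
  -- iteration 5/6 --
  FD 18: (-10.583,-5.927) -> (-28.048,-10.281) [heading=194, move]
  PU: pen up
  BK 19: (-28.048,-10.281) -> (-9.613,-5.685) [heading=194, move]
  LT 86: heading 194 -> 280
  -- iteration 6/6 --
  FD 18: (-9.613,-5.685) -> (-6.487,-23.411) [heading=280, move]
  PU: pen up
  BK 19: (-6.487,-23.411) -> (-9.786,-4.7) [heading=280, move]
  LT 86: heading 280 -> 6
]
LT 88: heading 6 -> 94
FD 18: (-9.786,-4.7) -> (-11.042,13.256) [heading=94, move]
FD 15: (-11.042,13.256) -> (-12.088,28.219) [heading=94, move]
Final: pos=(-12.088,28.219), heading=94, 2 segment(s) drawn

Segment endpoints: x in {-25.981, -10.392, 0}, y in {-15, -6, 0}
xmin=-25.981, ymin=-15, xmax=0, ymax=0

Answer: -25.981 -15 0 0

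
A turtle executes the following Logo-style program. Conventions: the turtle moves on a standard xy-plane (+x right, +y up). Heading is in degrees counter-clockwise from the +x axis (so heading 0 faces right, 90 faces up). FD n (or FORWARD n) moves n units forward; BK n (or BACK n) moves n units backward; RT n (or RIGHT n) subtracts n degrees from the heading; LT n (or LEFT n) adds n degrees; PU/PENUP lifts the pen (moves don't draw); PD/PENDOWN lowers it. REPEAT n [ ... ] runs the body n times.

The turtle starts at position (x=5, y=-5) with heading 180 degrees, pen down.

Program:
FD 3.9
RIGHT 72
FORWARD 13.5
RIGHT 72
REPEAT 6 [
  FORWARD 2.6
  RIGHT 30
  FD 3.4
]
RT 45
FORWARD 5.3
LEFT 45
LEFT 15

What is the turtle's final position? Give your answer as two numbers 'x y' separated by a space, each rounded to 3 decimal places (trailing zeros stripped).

Answer: 4.208 -9.918

Derivation:
Executing turtle program step by step:
Start: pos=(5,-5), heading=180, pen down
FD 3.9: (5,-5) -> (1.1,-5) [heading=180, draw]
RT 72: heading 180 -> 108
FD 13.5: (1.1,-5) -> (-3.072,7.839) [heading=108, draw]
RT 72: heading 108 -> 36
REPEAT 6 [
  -- iteration 1/6 --
  FD 2.6: (-3.072,7.839) -> (-0.968,9.368) [heading=36, draw]
  RT 30: heading 36 -> 6
  FD 3.4: (-0.968,9.368) -> (2.413,9.723) [heading=6, draw]
  -- iteration 2/6 --
  FD 2.6: (2.413,9.723) -> (4.999,9.995) [heading=6, draw]
  RT 30: heading 6 -> 336
  FD 3.4: (4.999,9.995) -> (8.105,8.612) [heading=336, draw]
  -- iteration 3/6 --
  FD 2.6: (8.105,8.612) -> (10.48,7.554) [heading=336, draw]
  RT 30: heading 336 -> 306
  FD 3.4: (10.48,7.554) -> (12.479,4.804) [heading=306, draw]
  -- iteration 4/6 --
  FD 2.6: (12.479,4.804) -> (14.007,2.7) [heading=306, draw]
  RT 30: heading 306 -> 276
  FD 3.4: (14.007,2.7) -> (14.362,-0.681) [heading=276, draw]
  -- iteration 5/6 --
  FD 2.6: (14.362,-0.681) -> (14.634,-3.267) [heading=276, draw]
  RT 30: heading 276 -> 246
  FD 3.4: (14.634,-3.267) -> (13.251,-6.373) [heading=246, draw]
  -- iteration 6/6 --
  FD 2.6: (13.251,-6.373) -> (12.194,-8.748) [heading=246, draw]
  RT 30: heading 246 -> 216
  FD 3.4: (12.194,-8.748) -> (9.443,-10.747) [heading=216, draw]
]
RT 45: heading 216 -> 171
FD 5.3: (9.443,-10.747) -> (4.208,-9.918) [heading=171, draw]
LT 45: heading 171 -> 216
LT 15: heading 216 -> 231
Final: pos=(4.208,-9.918), heading=231, 15 segment(s) drawn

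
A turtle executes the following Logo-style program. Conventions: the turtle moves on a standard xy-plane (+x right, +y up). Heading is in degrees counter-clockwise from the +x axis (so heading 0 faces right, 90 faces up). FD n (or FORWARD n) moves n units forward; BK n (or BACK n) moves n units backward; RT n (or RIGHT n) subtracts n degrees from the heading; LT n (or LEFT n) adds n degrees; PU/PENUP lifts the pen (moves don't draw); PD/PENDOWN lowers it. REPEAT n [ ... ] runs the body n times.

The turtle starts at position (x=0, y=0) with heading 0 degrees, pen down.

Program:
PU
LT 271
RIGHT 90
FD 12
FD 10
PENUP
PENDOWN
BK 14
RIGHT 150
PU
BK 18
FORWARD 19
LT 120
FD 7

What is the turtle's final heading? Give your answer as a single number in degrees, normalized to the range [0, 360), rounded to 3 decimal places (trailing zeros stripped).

Answer: 151

Derivation:
Executing turtle program step by step:
Start: pos=(0,0), heading=0, pen down
PU: pen up
LT 271: heading 0 -> 271
RT 90: heading 271 -> 181
FD 12: (0,0) -> (-11.998,-0.209) [heading=181, move]
FD 10: (-11.998,-0.209) -> (-21.997,-0.384) [heading=181, move]
PU: pen up
PD: pen down
BK 14: (-21.997,-0.384) -> (-7.999,-0.14) [heading=181, draw]
RT 150: heading 181 -> 31
PU: pen up
BK 18: (-7.999,-0.14) -> (-23.428,-9.41) [heading=31, move]
FD 19: (-23.428,-9.41) -> (-7.142,0.375) [heading=31, move]
LT 120: heading 31 -> 151
FD 7: (-7.142,0.375) -> (-13.264,3.769) [heading=151, move]
Final: pos=(-13.264,3.769), heading=151, 1 segment(s) drawn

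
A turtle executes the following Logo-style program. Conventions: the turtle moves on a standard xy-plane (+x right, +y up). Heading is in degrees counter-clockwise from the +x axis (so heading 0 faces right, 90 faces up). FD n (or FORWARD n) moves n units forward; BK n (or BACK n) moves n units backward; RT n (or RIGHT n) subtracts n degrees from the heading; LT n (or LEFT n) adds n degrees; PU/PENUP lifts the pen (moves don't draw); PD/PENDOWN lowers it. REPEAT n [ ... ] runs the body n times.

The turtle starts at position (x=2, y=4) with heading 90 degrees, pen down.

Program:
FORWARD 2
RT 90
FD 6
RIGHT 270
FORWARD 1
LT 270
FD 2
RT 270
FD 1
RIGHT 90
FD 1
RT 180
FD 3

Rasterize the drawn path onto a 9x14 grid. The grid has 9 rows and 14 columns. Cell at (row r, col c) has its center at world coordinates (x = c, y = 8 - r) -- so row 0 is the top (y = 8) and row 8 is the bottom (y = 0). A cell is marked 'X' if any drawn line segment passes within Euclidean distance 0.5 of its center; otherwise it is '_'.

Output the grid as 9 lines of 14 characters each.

Segment 0: (2,4) -> (2,6)
Segment 1: (2,6) -> (8,6)
Segment 2: (8,6) -> (8,7)
Segment 3: (8,7) -> (10,7)
Segment 4: (10,7) -> (10,8)
Segment 5: (10,8) -> (11,8)
Segment 6: (11,8) -> (8,8)

Answer: ________XXXX__
________XXX___
__XXXXXXX_____
__X___________
__X___________
______________
______________
______________
______________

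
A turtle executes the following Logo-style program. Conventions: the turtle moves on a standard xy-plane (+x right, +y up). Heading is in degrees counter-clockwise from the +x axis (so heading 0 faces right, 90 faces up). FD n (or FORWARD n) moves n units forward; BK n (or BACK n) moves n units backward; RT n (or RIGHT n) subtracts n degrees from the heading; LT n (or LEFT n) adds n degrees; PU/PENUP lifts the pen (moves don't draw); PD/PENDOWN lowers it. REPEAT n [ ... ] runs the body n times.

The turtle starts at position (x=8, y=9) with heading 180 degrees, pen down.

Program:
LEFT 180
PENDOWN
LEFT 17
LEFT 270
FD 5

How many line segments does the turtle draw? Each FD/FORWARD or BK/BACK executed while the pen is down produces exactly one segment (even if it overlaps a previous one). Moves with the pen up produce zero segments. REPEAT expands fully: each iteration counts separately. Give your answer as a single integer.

Executing turtle program step by step:
Start: pos=(8,9), heading=180, pen down
LT 180: heading 180 -> 0
PD: pen down
LT 17: heading 0 -> 17
LT 270: heading 17 -> 287
FD 5: (8,9) -> (9.462,4.218) [heading=287, draw]
Final: pos=(9.462,4.218), heading=287, 1 segment(s) drawn
Segments drawn: 1

Answer: 1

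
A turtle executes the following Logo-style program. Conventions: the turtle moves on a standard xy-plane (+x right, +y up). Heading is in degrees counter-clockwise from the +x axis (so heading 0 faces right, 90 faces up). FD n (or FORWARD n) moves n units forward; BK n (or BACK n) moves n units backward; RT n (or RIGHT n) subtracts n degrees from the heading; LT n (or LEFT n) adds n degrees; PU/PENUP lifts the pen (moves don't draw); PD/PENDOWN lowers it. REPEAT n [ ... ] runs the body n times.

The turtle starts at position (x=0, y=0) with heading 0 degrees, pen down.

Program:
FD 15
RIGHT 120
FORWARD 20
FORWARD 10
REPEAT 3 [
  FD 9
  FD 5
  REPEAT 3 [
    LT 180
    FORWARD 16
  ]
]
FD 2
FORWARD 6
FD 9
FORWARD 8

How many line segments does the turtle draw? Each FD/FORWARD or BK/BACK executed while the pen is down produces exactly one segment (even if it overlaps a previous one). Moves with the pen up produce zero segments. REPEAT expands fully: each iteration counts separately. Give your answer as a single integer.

Answer: 22

Derivation:
Executing turtle program step by step:
Start: pos=(0,0), heading=0, pen down
FD 15: (0,0) -> (15,0) [heading=0, draw]
RT 120: heading 0 -> 240
FD 20: (15,0) -> (5,-17.321) [heading=240, draw]
FD 10: (5,-17.321) -> (0,-25.981) [heading=240, draw]
REPEAT 3 [
  -- iteration 1/3 --
  FD 9: (0,-25.981) -> (-4.5,-33.775) [heading=240, draw]
  FD 5: (-4.5,-33.775) -> (-7,-38.105) [heading=240, draw]
  REPEAT 3 [
    -- iteration 1/3 --
    LT 180: heading 240 -> 60
    FD 16: (-7,-38.105) -> (1,-24.249) [heading=60, draw]
    -- iteration 2/3 --
    LT 180: heading 60 -> 240
    FD 16: (1,-24.249) -> (-7,-38.105) [heading=240, draw]
    -- iteration 3/3 --
    LT 180: heading 240 -> 60
    FD 16: (-7,-38.105) -> (1,-24.249) [heading=60, draw]
  ]
  -- iteration 2/3 --
  FD 9: (1,-24.249) -> (5.5,-16.454) [heading=60, draw]
  FD 5: (5.5,-16.454) -> (8,-12.124) [heading=60, draw]
  REPEAT 3 [
    -- iteration 1/3 --
    LT 180: heading 60 -> 240
    FD 16: (8,-12.124) -> (0,-25.981) [heading=240, draw]
    -- iteration 2/3 --
    LT 180: heading 240 -> 60
    FD 16: (0,-25.981) -> (8,-12.124) [heading=60, draw]
    -- iteration 3/3 --
    LT 180: heading 60 -> 240
    FD 16: (8,-12.124) -> (0,-25.981) [heading=240, draw]
  ]
  -- iteration 3/3 --
  FD 9: (0,-25.981) -> (-4.5,-33.775) [heading=240, draw]
  FD 5: (-4.5,-33.775) -> (-7,-38.105) [heading=240, draw]
  REPEAT 3 [
    -- iteration 1/3 --
    LT 180: heading 240 -> 60
    FD 16: (-7,-38.105) -> (1,-24.249) [heading=60, draw]
    -- iteration 2/3 --
    LT 180: heading 60 -> 240
    FD 16: (1,-24.249) -> (-7,-38.105) [heading=240, draw]
    -- iteration 3/3 --
    LT 180: heading 240 -> 60
    FD 16: (-7,-38.105) -> (1,-24.249) [heading=60, draw]
  ]
]
FD 2: (1,-24.249) -> (2,-22.517) [heading=60, draw]
FD 6: (2,-22.517) -> (5,-17.321) [heading=60, draw]
FD 9: (5,-17.321) -> (9.5,-9.526) [heading=60, draw]
FD 8: (9.5,-9.526) -> (13.5,-2.598) [heading=60, draw]
Final: pos=(13.5,-2.598), heading=60, 22 segment(s) drawn
Segments drawn: 22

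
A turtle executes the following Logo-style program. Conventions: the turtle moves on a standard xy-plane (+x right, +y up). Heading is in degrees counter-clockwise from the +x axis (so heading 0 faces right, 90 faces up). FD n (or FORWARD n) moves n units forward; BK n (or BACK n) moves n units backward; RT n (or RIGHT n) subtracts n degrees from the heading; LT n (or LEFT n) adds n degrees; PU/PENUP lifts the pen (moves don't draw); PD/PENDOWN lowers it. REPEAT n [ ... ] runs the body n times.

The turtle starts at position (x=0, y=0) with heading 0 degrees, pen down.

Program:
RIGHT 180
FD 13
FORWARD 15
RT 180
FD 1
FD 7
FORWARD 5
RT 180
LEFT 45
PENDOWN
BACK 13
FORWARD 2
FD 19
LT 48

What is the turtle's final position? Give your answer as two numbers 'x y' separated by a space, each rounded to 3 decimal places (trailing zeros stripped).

Answer: -20.657 -5.657

Derivation:
Executing turtle program step by step:
Start: pos=(0,0), heading=0, pen down
RT 180: heading 0 -> 180
FD 13: (0,0) -> (-13,0) [heading=180, draw]
FD 15: (-13,0) -> (-28,0) [heading=180, draw]
RT 180: heading 180 -> 0
FD 1: (-28,0) -> (-27,0) [heading=0, draw]
FD 7: (-27,0) -> (-20,0) [heading=0, draw]
FD 5: (-20,0) -> (-15,0) [heading=0, draw]
RT 180: heading 0 -> 180
LT 45: heading 180 -> 225
PD: pen down
BK 13: (-15,0) -> (-5.808,9.192) [heading=225, draw]
FD 2: (-5.808,9.192) -> (-7.222,7.778) [heading=225, draw]
FD 19: (-7.222,7.778) -> (-20.657,-5.657) [heading=225, draw]
LT 48: heading 225 -> 273
Final: pos=(-20.657,-5.657), heading=273, 8 segment(s) drawn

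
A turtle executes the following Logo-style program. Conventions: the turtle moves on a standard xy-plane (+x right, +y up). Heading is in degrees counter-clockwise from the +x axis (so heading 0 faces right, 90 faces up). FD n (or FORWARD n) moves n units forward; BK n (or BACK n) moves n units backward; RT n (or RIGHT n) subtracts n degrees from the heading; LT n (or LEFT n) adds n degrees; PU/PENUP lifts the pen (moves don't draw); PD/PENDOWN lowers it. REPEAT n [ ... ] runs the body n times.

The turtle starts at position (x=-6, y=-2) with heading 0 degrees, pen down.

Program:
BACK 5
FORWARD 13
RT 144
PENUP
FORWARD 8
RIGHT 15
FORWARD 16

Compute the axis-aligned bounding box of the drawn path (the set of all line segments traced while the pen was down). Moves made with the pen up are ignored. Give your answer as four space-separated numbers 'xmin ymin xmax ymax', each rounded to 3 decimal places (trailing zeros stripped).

Answer: -11 -2 2 -2

Derivation:
Executing turtle program step by step:
Start: pos=(-6,-2), heading=0, pen down
BK 5: (-6,-2) -> (-11,-2) [heading=0, draw]
FD 13: (-11,-2) -> (2,-2) [heading=0, draw]
RT 144: heading 0 -> 216
PU: pen up
FD 8: (2,-2) -> (-4.472,-6.702) [heading=216, move]
RT 15: heading 216 -> 201
FD 16: (-4.472,-6.702) -> (-19.409,-12.436) [heading=201, move]
Final: pos=(-19.409,-12.436), heading=201, 2 segment(s) drawn

Segment endpoints: x in {-11, -6, 2}, y in {-2}
xmin=-11, ymin=-2, xmax=2, ymax=-2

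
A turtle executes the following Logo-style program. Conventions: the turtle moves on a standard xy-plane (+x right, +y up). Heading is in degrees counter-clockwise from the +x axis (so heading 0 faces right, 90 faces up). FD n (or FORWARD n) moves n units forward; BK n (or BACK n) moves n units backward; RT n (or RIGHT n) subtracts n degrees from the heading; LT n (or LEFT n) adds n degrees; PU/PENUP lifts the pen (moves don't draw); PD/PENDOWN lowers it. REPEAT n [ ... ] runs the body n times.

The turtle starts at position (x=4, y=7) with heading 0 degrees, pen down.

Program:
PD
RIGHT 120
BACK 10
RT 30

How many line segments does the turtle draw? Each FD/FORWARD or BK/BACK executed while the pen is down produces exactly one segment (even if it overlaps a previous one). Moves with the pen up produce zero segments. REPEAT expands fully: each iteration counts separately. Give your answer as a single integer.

Executing turtle program step by step:
Start: pos=(4,7), heading=0, pen down
PD: pen down
RT 120: heading 0 -> 240
BK 10: (4,7) -> (9,15.66) [heading=240, draw]
RT 30: heading 240 -> 210
Final: pos=(9,15.66), heading=210, 1 segment(s) drawn
Segments drawn: 1

Answer: 1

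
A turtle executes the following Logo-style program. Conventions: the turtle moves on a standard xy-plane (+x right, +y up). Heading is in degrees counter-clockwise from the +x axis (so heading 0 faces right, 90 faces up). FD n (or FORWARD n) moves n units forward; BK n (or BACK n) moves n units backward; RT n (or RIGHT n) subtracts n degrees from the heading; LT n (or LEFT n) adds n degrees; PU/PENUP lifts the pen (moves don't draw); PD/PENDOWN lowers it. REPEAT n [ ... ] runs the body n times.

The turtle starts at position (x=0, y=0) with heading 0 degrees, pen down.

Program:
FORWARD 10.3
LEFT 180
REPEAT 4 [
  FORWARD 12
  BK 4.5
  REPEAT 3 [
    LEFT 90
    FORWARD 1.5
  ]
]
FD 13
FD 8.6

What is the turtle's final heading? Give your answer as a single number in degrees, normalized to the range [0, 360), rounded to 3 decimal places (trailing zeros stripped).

Executing turtle program step by step:
Start: pos=(0,0), heading=0, pen down
FD 10.3: (0,0) -> (10.3,0) [heading=0, draw]
LT 180: heading 0 -> 180
REPEAT 4 [
  -- iteration 1/4 --
  FD 12: (10.3,0) -> (-1.7,0) [heading=180, draw]
  BK 4.5: (-1.7,0) -> (2.8,0) [heading=180, draw]
  REPEAT 3 [
    -- iteration 1/3 --
    LT 90: heading 180 -> 270
    FD 1.5: (2.8,0) -> (2.8,-1.5) [heading=270, draw]
    -- iteration 2/3 --
    LT 90: heading 270 -> 0
    FD 1.5: (2.8,-1.5) -> (4.3,-1.5) [heading=0, draw]
    -- iteration 3/3 --
    LT 90: heading 0 -> 90
    FD 1.5: (4.3,-1.5) -> (4.3,0) [heading=90, draw]
  ]
  -- iteration 2/4 --
  FD 12: (4.3,0) -> (4.3,12) [heading=90, draw]
  BK 4.5: (4.3,12) -> (4.3,7.5) [heading=90, draw]
  REPEAT 3 [
    -- iteration 1/3 --
    LT 90: heading 90 -> 180
    FD 1.5: (4.3,7.5) -> (2.8,7.5) [heading=180, draw]
    -- iteration 2/3 --
    LT 90: heading 180 -> 270
    FD 1.5: (2.8,7.5) -> (2.8,6) [heading=270, draw]
    -- iteration 3/3 --
    LT 90: heading 270 -> 0
    FD 1.5: (2.8,6) -> (4.3,6) [heading=0, draw]
  ]
  -- iteration 3/4 --
  FD 12: (4.3,6) -> (16.3,6) [heading=0, draw]
  BK 4.5: (16.3,6) -> (11.8,6) [heading=0, draw]
  REPEAT 3 [
    -- iteration 1/3 --
    LT 90: heading 0 -> 90
    FD 1.5: (11.8,6) -> (11.8,7.5) [heading=90, draw]
    -- iteration 2/3 --
    LT 90: heading 90 -> 180
    FD 1.5: (11.8,7.5) -> (10.3,7.5) [heading=180, draw]
    -- iteration 3/3 --
    LT 90: heading 180 -> 270
    FD 1.5: (10.3,7.5) -> (10.3,6) [heading=270, draw]
  ]
  -- iteration 4/4 --
  FD 12: (10.3,6) -> (10.3,-6) [heading=270, draw]
  BK 4.5: (10.3,-6) -> (10.3,-1.5) [heading=270, draw]
  REPEAT 3 [
    -- iteration 1/3 --
    LT 90: heading 270 -> 0
    FD 1.5: (10.3,-1.5) -> (11.8,-1.5) [heading=0, draw]
    -- iteration 2/3 --
    LT 90: heading 0 -> 90
    FD 1.5: (11.8,-1.5) -> (11.8,0) [heading=90, draw]
    -- iteration 3/3 --
    LT 90: heading 90 -> 180
    FD 1.5: (11.8,0) -> (10.3,0) [heading=180, draw]
  ]
]
FD 13: (10.3,0) -> (-2.7,0) [heading=180, draw]
FD 8.6: (-2.7,0) -> (-11.3,0) [heading=180, draw]
Final: pos=(-11.3,0), heading=180, 23 segment(s) drawn

Answer: 180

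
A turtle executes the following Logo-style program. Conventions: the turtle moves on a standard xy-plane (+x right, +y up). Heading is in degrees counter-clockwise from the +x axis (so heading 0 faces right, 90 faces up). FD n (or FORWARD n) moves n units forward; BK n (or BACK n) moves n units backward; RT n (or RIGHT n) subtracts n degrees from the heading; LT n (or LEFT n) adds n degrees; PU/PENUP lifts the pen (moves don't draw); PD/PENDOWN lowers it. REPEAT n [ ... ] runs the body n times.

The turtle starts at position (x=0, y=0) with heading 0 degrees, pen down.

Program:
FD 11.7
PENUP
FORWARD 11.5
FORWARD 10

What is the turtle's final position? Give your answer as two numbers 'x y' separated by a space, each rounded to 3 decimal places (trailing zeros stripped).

Executing turtle program step by step:
Start: pos=(0,0), heading=0, pen down
FD 11.7: (0,0) -> (11.7,0) [heading=0, draw]
PU: pen up
FD 11.5: (11.7,0) -> (23.2,0) [heading=0, move]
FD 10: (23.2,0) -> (33.2,0) [heading=0, move]
Final: pos=(33.2,0), heading=0, 1 segment(s) drawn

Answer: 33.2 0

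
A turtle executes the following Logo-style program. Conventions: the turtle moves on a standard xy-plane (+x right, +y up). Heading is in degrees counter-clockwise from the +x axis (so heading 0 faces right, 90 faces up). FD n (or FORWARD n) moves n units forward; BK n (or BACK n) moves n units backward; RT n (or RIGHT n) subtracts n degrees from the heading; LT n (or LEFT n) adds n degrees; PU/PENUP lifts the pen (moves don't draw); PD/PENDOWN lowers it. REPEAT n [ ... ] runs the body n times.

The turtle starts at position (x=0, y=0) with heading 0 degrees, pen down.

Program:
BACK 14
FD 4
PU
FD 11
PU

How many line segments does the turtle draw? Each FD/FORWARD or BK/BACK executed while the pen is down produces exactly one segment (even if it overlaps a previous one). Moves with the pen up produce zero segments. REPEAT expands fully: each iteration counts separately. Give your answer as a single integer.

Answer: 2

Derivation:
Executing turtle program step by step:
Start: pos=(0,0), heading=0, pen down
BK 14: (0,0) -> (-14,0) [heading=0, draw]
FD 4: (-14,0) -> (-10,0) [heading=0, draw]
PU: pen up
FD 11: (-10,0) -> (1,0) [heading=0, move]
PU: pen up
Final: pos=(1,0), heading=0, 2 segment(s) drawn
Segments drawn: 2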